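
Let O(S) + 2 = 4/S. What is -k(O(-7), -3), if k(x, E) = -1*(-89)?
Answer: -89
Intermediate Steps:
O(S) = -2 + 4/S
k(x, E) = 89
-k(O(-7), -3) = -1*89 = -89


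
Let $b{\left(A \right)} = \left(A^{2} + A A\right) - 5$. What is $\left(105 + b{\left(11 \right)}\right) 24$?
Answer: $8208$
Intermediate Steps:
$b{\left(A \right)} = -5 + 2 A^{2}$ ($b{\left(A \right)} = \left(A^{2} + A^{2}\right) - 5 = 2 A^{2} - 5 = -5 + 2 A^{2}$)
$\left(105 + b{\left(11 \right)}\right) 24 = \left(105 - \left(5 - 2 \cdot 11^{2}\right)\right) 24 = \left(105 + \left(-5 + 2 \cdot 121\right)\right) 24 = \left(105 + \left(-5 + 242\right)\right) 24 = \left(105 + 237\right) 24 = 342 \cdot 24 = 8208$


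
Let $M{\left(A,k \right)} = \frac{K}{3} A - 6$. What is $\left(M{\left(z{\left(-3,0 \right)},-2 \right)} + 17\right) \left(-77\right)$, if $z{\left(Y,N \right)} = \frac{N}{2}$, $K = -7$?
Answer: $-847$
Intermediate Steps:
$z{\left(Y,N \right)} = \frac{N}{2}$ ($z{\left(Y,N \right)} = N \frac{1}{2} = \frac{N}{2}$)
$M{\left(A,k \right)} = -6 - \frac{7 A}{3}$ ($M{\left(A,k \right)} = - \frac{7}{3} A - 6 = \left(-7\right) \frac{1}{3} A - 6 = - \frac{7 A}{3} - 6 = -6 - \frac{7 A}{3}$)
$\left(M{\left(z{\left(-3,0 \right)},-2 \right)} + 17\right) \left(-77\right) = \left(\left(-6 - \frac{7 \cdot \frac{1}{2} \cdot 0}{3}\right) + 17\right) \left(-77\right) = \left(\left(-6 - 0\right) + 17\right) \left(-77\right) = \left(\left(-6 + 0\right) + 17\right) \left(-77\right) = \left(-6 + 17\right) \left(-77\right) = 11 \left(-77\right) = -847$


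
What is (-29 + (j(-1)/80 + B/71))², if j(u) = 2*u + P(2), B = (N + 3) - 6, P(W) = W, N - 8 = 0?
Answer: 4218916/5041 ≈ 836.92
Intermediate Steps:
N = 8 (N = 8 + 0 = 8)
B = 5 (B = (8 + 3) - 6 = 11 - 6 = 5)
j(u) = 2 + 2*u (j(u) = 2*u + 2 = 2 + 2*u)
(-29 + (j(-1)/80 + B/71))² = (-29 + ((2 + 2*(-1))/80 + 5/71))² = (-29 + ((2 - 2)*(1/80) + 5*(1/71)))² = (-29 + (0*(1/80) + 5/71))² = (-29 + (0 + 5/71))² = (-29 + 5/71)² = (-2054/71)² = 4218916/5041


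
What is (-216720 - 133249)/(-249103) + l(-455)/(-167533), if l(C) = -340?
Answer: 58716051497/41732972899 ≈ 1.4069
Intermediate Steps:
(-216720 - 133249)/(-249103) + l(-455)/(-167533) = (-216720 - 133249)/(-249103) - 340/(-167533) = -349969*(-1/249103) - 340*(-1/167533) = 349969/249103 + 340/167533 = 58716051497/41732972899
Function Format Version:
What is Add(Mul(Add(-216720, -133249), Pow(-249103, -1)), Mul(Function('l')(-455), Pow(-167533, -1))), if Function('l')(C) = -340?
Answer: Rational(58716051497, 41732972899) ≈ 1.4069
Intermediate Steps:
Add(Mul(Add(-216720, -133249), Pow(-249103, -1)), Mul(Function('l')(-455), Pow(-167533, -1))) = Add(Mul(Add(-216720, -133249), Pow(-249103, -1)), Mul(-340, Pow(-167533, -1))) = Add(Mul(-349969, Rational(-1, 249103)), Mul(-340, Rational(-1, 167533))) = Add(Rational(349969, 249103), Rational(340, 167533)) = Rational(58716051497, 41732972899)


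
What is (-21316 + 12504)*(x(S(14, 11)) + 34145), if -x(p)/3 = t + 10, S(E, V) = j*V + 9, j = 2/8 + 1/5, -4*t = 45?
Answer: -300918785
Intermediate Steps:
t = -45/4 (t = -¼*45 = -45/4 ≈ -11.250)
j = 9/20 (j = 2*(⅛) + 1*(⅕) = ¼ + ⅕ = 9/20 ≈ 0.45000)
S(E, V) = 9 + 9*V/20 (S(E, V) = 9*V/20 + 9 = 9 + 9*V/20)
x(p) = 15/4 (x(p) = -3*(-45/4 + 10) = -3*(-5/4) = 15/4)
(-21316 + 12504)*(x(S(14, 11)) + 34145) = (-21316 + 12504)*(15/4 + 34145) = -8812*136595/4 = -300918785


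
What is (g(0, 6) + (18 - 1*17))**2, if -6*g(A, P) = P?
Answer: 0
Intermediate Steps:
g(A, P) = -P/6
(g(0, 6) + (18 - 1*17))**2 = (-1/6*6 + (18 - 1*17))**2 = (-1 + (18 - 17))**2 = (-1 + 1)**2 = 0**2 = 0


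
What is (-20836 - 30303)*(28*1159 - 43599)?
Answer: 570046433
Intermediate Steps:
(-20836 - 30303)*(28*1159 - 43599) = -51139*(32452 - 43599) = -51139*(-11147) = 570046433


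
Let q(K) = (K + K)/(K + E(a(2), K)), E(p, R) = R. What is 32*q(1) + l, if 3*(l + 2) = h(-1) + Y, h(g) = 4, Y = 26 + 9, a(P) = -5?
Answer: 43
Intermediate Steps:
Y = 35
q(K) = 1 (q(K) = (K + K)/(K + K) = (2*K)/((2*K)) = (2*K)*(1/(2*K)) = 1)
l = 11 (l = -2 + (4 + 35)/3 = -2 + (⅓)*39 = -2 + 13 = 11)
32*q(1) + l = 32*1 + 11 = 32 + 11 = 43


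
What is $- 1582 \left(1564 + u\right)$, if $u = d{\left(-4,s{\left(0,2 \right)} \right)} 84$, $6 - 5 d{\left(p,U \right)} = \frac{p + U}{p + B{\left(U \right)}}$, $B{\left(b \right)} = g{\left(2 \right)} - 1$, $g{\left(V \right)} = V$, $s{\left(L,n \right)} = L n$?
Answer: $- \frac{12991384}{5} \approx -2.5983 \cdot 10^{6}$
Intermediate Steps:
$B{\left(b \right)} = 1$ ($B{\left(b \right)} = 2 - 1 = 1$)
$d{\left(p,U \right)} = \frac{6}{5} - \frac{U + p}{5 \left(1 + p\right)}$ ($d{\left(p,U \right)} = \frac{6}{5} - \frac{\left(p + U\right) \frac{1}{p + 1}}{5} = \frac{6}{5} - \frac{\left(U + p\right) \frac{1}{1 + p}}{5} = \frac{6}{5} - \frac{\frac{1}{1 + p} \left(U + p\right)}{5} = \frac{6}{5} - \frac{U + p}{5 \left(1 + p\right)}$)
$u = \frac{392}{5}$ ($u = \frac{6 - 0 \cdot 2 + 5 \left(-4\right)}{5 \left(1 - 4\right)} 84 = \frac{6 - 0 - 20}{5 \left(-3\right)} 84 = \frac{1}{5} \left(- \frac{1}{3}\right) \left(6 + 0 - 20\right) 84 = \frac{1}{5} \left(- \frac{1}{3}\right) \left(-14\right) 84 = \frac{14}{15} \cdot 84 = \frac{392}{5} \approx 78.4$)
$- 1582 \left(1564 + u\right) = - 1582 \left(1564 + \frac{392}{5}\right) = \left(-1582\right) \frac{8212}{5} = - \frac{12991384}{5}$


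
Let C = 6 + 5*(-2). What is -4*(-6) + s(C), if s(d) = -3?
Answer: 21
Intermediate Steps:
C = -4 (C = 6 - 10 = -4)
-4*(-6) + s(C) = -4*(-6) - 3 = 24 - 3 = 21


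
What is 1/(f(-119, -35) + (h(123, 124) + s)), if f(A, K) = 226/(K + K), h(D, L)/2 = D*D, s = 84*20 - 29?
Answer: 35/1116702 ≈ 3.1342e-5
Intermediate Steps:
s = 1651 (s = 1680 - 29 = 1651)
h(D, L) = 2*D² (h(D, L) = 2*(D*D) = 2*D²)
f(A, K) = 113/K (f(A, K) = 226/((2*K)) = 226*(1/(2*K)) = 113/K)
1/(f(-119, -35) + (h(123, 124) + s)) = 1/(113/(-35) + (2*123² + 1651)) = 1/(113*(-1/35) + (2*15129 + 1651)) = 1/(-113/35 + (30258 + 1651)) = 1/(-113/35 + 31909) = 1/(1116702/35) = 35/1116702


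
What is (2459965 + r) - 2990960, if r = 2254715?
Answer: 1723720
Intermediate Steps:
(2459965 + r) - 2990960 = (2459965 + 2254715) - 2990960 = 4714680 - 2990960 = 1723720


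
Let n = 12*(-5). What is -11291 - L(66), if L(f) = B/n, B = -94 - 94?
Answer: -169412/15 ≈ -11294.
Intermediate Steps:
B = -188
n = -60
L(f) = 47/15 (L(f) = -188/(-60) = -188*(-1/60) = 47/15)
-11291 - L(66) = -11291 - 1*47/15 = -11291 - 47/15 = -169412/15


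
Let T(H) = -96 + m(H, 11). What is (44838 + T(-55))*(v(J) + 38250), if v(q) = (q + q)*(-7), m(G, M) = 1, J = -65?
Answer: 1752135880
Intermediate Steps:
v(q) = -14*q (v(q) = (2*q)*(-7) = -14*q)
T(H) = -95 (T(H) = -96 + 1 = -95)
(44838 + T(-55))*(v(J) + 38250) = (44838 - 95)*(-14*(-65) + 38250) = 44743*(910 + 38250) = 44743*39160 = 1752135880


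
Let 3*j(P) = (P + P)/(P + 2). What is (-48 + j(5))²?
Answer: 996004/441 ≈ 2258.5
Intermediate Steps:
j(P) = 2*P/(3*(2 + P)) (j(P) = ((P + P)/(P + 2))/3 = ((2*P)/(2 + P))/3 = (2*P/(2 + P))/3 = 2*P/(3*(2 + P)))
(-48 + j(5))² = (-48 + (⅔)*5/(2 + 5))² = (-48 + (⅔)*5/7)² = (-48 + (⅔)*5*(⅐))² = (-48 + 10/21)² = (-998/21)² = 996004/441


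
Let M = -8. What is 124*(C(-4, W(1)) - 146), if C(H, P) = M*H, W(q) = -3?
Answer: -14136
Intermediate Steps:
C(H, P) = -8*H
124*(C(-4, W(1)) - 146) = 124*(-8*(-4) - 146) = 124*(32 - 146) = 124*(-114) = -14136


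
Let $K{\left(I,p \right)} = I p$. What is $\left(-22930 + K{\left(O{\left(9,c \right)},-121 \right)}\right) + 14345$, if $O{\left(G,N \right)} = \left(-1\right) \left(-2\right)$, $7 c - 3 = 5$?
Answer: $-8827$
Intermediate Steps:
$c = \frac{8}{7}$ ($c = \frac{3}{7} + \frac{1}{7} \cdot 5 = \frac{3}{7} + \frac{5}{7} = \frac{8}{7} \approx 1.1429$)
$O{\left(G,N \right)} = 2$
$\left(-22930 + K{\left(O{\left(9,c \right)},-121 \right)}\right) + 14345 = \left(-22930 + 2 \left(-121\right)\right) + 14345 = \left(-22930 - 242\right) + 14345 = -23172 + 14345 = -8827$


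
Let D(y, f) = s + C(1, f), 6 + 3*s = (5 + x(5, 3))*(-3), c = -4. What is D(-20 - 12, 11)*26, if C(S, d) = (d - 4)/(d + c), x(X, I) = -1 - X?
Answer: 0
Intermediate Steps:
C(S, d) = 1 (C(S, d) = (d - 4)/(d - 4) = (-4 + d)/(-4 + d) = 1)
s = -1 (s = -2 + ((5 + (-1 - 1*5))*(-3))/3 = -2 + ((5 + (-1 - 5))*(-3))/3 = -2 + ((5 - 6)*(-3))/3 = -2 + (-1*(-3))/3 = -2 + (1/3)*3 = -2 + 1 = -1)
D(y, f) = 0 (D(y, f) = -1 + 1 = 0)
D(-20 - 12, 11)*26 = 0*26 = 0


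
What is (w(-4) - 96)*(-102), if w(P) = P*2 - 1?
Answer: 10710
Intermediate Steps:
w(P) = -1 + 2*P (w(P) = 2*P - 1 = -1 + 2*P)
(w(-4) - 96)*(-102) = ((-1 + 2*(-4)) - 96)*(-102) = ((-1 - 8) - 96)*(-102) = (-9 - 96)*(-102) = -105*(-102) = 10710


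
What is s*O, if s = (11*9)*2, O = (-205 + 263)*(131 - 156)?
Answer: -287100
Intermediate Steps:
O = -1450 (O = 58*(-25) = -1450)
s = 198 (s = 99*2 = 198)
s*O = 198*(-1450) = -287100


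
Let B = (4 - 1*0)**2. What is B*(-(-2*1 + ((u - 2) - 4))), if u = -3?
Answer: 176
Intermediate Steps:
B = 16 (B = (4 + 0)**2 = 4**2 = 16)
B*(-(-2*1 + ((u - 2) - 4))) = 16*(-(-2*1 + ((-3 - 2) - 4))) = 16*(-(-2 + (-5 - 4))) = 16*(-(-2 - 9)) = 16*(-1*(-11)) = 16*11 = 176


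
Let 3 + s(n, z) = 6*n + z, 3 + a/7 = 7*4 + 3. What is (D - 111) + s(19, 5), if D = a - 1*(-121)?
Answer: 322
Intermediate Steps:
a = 196 (a = -21 + 7*(7*4 + 3) = -21 + 7*(28 + 3) = -21 + 7*31 = -21 + 217 = 196)
s(n, z) = -3 + z + 6*n (s(n, z) = -3 + (6*n + z) = -3 + (z + 6*n) = -3 + z + 6*n)
D = 317 (D = 196 - 1*(-121) = 196 + 121 = 317)
(D - 111) + s(19, 5) = (317 - 111) + (-3 + 5 + 6*19) = 206 + (-3 + 5 + 114) = 206 + 116 = 322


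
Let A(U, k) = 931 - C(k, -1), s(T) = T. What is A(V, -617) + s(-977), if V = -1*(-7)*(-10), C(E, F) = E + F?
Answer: 572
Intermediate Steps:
V = -70 (V = 7*(-10) = -70)
A(U, k) = 932 - k (A(U, k) = 931 - (k - 1) = 931 - (-1 + k) = 931 + (1 - k) = 932 - k)
A(V, -617) + s(-977) = (932 - 1*(-617)) - 977 = (932 + 617) - 977 = 1549 - 977 = 572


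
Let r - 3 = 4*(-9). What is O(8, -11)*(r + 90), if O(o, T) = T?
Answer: -627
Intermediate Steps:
r = -33 (r = 3 + 4*(-9) = 3 - 36 = -33)
O(8, -11)*(r + 90) = -11*(-33 + 90) = -11*57 = -627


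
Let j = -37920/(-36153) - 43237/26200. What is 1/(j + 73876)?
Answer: 315736200/23325137630113 ≈ 1.3536e-5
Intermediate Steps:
j = -189881087/315736200 (j = -37920*(-1/36153) - 43237*1/26200 = 12640/12051 - 43237/26200 = -189881087/315736200 ≈ -0.60139)
1/(j + 73876) = 1/(-189881087/315736200 + 73876) = 1/(23325137630113/315736200) = 315736200/23325137630113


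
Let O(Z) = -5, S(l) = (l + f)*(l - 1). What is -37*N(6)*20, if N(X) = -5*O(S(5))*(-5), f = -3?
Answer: 92500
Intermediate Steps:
S(l) = (-1 + l)*(-3 + l) (S(l) = (l - 3)*(l - 1) = (-3 + l)*(-1 + l) = (-1 + l)*(-3 + l))
N(X) = -125 (N(X) = -5*(-5)*(-5) = 25*(-5) = -125)
-37*N(6)*20 = -37*(-125)*20 = 4625*20 = 92500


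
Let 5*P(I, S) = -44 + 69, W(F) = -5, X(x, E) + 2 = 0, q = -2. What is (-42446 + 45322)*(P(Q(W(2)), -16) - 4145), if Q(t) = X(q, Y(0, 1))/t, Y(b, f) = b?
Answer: -11906640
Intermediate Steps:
X(x, E) = -2 (X(x, E) = -2 + 0 = -2)
Q(t) = -2/t
P(I, S) = 5 (P(I, S) = (-44 + 69)/5 = (⅕)*25 = 5)
(-42446 + 45322)*(P(Q(W(2)), -16) - 4145) = (-42446 + 45322)*(5 - 4145) = 2876*(-4140) = -11906640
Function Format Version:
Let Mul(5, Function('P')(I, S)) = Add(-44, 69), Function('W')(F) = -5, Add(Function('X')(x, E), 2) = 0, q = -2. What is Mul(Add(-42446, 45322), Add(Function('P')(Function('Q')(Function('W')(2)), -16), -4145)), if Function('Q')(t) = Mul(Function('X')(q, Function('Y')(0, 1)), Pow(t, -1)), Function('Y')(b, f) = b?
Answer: -11906640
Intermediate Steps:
Function('X')(x, E) = -2 (Function('X')(x, E) = Add(-2, 0) = -2)
Function('Q')(t) = Mul(-2, Pow(t, -1))
Function('P')(I, S) = 5 (Function('P')(I, S) = Mul(Rational(1, 5), Add(-44, 69)) = Mul(Rational(1, 5), 25) = 5)
Mul(Add(-42446, 45322), Add(Function('P')(Function('Q')(Function('W')(2)), -16), -4145)) = Mul(Add(-42446, 45322), Add(5, -4145)) = Mul(2876, -4140) = -11906640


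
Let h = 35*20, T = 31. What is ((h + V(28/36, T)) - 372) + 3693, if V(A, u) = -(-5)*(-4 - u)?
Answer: 3846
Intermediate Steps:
V(A, u) = -20 - 5*u (V(A, u) = -(20 + 5*u) = -20 - 5*u)
h = 700
((h + V(28/36, T)) - 372) + 3693 = ((700 + (-20 - 5*31)) - 372) + 3693 = ((700 + (-20 - 155)) - 372) + 3693 = ((700 - 175) - 372) + 3693 = (525 - 372) + 3693 = 153 + 3693 = 3846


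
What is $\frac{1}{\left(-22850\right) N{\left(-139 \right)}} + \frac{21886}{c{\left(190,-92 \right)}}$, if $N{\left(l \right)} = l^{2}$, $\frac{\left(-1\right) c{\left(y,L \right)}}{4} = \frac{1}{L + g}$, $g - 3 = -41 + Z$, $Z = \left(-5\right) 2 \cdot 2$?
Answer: $\frac{362337653516249}{441484850} \approx 8.2073 \cdot 10^{5}$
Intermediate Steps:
$Z = -20$ ($Z = \left(-10\right) 2 = -20$)
$g = -58$ ($g = 3 - 61 = -58$)
$c{\left(y,L \right)} = - \frac{4}{-58 + L}$ ($c{\left(y,L \right)} = - \frac{4}{L - 58} = - \frac{4}{-58 + L}$)
$\frac{1}{\left(-22850\right) N{\left(-139 \right)}} + \frac{21886}{c{\left(190,-92 \right)}} = \frac{1}{\left(-22850\right) \left(-139\right)^{2}} + \frac{21886}{\left(-4\right) \frac{1}{-58 - 92}} = - \frac{1}{22850 \cdot 19321} + \frac{21886}{\left(-4\right) \frac{1}{-150}} = \left(- \frac{1}{22850}\right) \frac{1}{19321} + \frac{21886}{\left(-4\right) \left(- \frac{1}{150}\right)} = - \frac{1}{441484850} + \frac{21886}{\frac{2}{75}} = - \frac{1}{441484850} + 21886 \cdot \frac{75}{2} = - \frac{1}{441484850} + 820725 = \frac{362337653516249}{441484850}$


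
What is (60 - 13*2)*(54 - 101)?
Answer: -1598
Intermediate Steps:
(60 - 13*2)*(54 - 101) = (60 - 1*26)*(-47) = (60 - 26)*(-47) = 34*(-47) = -1598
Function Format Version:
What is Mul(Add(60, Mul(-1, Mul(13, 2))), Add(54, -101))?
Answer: -1598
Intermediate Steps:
Mul(Add(60, Mul(-1, Mul(13, 2))), Add(54, -101)) = Mul(Add(60, Mul(-1, 26)), -47) = Mul(Add(60, -26), -47) = Mul(34, -47) = -1598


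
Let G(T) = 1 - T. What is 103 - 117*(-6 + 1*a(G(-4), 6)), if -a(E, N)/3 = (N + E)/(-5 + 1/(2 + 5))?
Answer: 343/34 ≈ 10.088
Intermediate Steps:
a(E, N) = 21*E/34 + 21*N/34 (a(E, N) = -3*(N + E)/(-5 + 1/(2 + 5)) = -3*(E + N)/(-5 + 1/7) = -3*(E + N)/(-5 + ⅐) = -3*(E + N)/(-34/7) = -3*(E + N)*(-7)/34 = -3*(-7*E/34 - 7*N/34) = 21*E/34 + 21*N/34)
103 - 117*(-6 + 1*a(G(-4), 6)) = 103 - 117*(-6 + 1*(21*(1 - 1*(-4))/34 + (21/34)*6)) = 103 - 117*(-6 + 1*(21*(1 + 4)/34 + 63/17)) = 103 - 117*(-6 + 1*((21/34)*5 + 63/17)) = 103 - 117*(-6 + 1*(105/34 + 63/17)) = 103 - 117*(-6 + 1*(231/34)) = 103 - 117*(-6 + 231/34) = 103 - 117*27/34 = 103 - 3159/34 = 343/34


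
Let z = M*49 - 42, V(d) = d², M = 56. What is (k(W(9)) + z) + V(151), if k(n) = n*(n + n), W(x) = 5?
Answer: 25553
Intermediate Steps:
k(n) = 2*n² (k(n) = n*(2*n) = 2*n²)
z = 2702 (z = 56*49 - 42 = 2744 - 42 = 2702)
(k(W(9)) + z) + V(151) = (2*5² + 2702) + 151² = (2*25 + 2702) + 22801 = (50 + 2702) + 22801 = 2752 + 22801 = 25553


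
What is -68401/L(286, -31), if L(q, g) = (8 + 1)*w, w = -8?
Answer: 68401/72 ≈ 950.01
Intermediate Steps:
L(q, g) = -72 (L(q, g) = (8 + 1)*(-8) = 9*(-8) = -72)
-68401/L(286, -31) = -68401/(-72) = -68401*(-1/72) = 68401/72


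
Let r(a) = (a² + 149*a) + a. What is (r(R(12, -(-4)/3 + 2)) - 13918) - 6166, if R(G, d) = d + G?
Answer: -157940/9 ≈ -17549.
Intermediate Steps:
R(G, d) = G + d
r(a) = a² + 150*a
(r(R(12, -(-4)/3 + 2)) - 13918) - 6166 = ((12 + (-(-4)/3 + 2))*(150 + (12 + (-(-4)/3 + 2))) - 13918) - 6166 = ((12 + (-4*(-⅓) + 2))*(150 + (12 + (-4*(-⅓) + 2))) - 13918) - 6166 = ((12 + (4/3 + 2))*(150 + (12 + (4/3 + 2))) - 13918) - 6166 = ((12 + 10/3)*(150 + (12 + 10/3)) - 13918) - 6166 = (46*(150 + 46/3)/3 - 13918) - 6166 = ((46/3)*(496/3) - 13918) - 6166 = (22816/9 - 13918) - 6166 = -102446/9 - 6166 = -157940/9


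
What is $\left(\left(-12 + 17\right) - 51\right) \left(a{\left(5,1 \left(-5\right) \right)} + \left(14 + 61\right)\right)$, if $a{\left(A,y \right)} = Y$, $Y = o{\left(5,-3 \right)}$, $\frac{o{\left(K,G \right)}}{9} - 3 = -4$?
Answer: $-3036$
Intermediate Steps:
$o{\left(K,G \right)} = -9$ ($o{\left(K,G \right)} = 27 + 9 \left(-4\right) = 27 - 36 = -9$)
$Y = -9$
$a{\left(A,y \right)} = -9$
$\left(\left(-12 + 17\right) - 51\right) \left(a{\left(5,1 \left(-5\right) \right)} + \left(14 + 61\right)\right) = \left(\left(-12 + 17\right) - 51\right) \left(-9 + \left(14 + 61\right)\right) = \left(5 - 51\right) \left(-9 + 75\right) = \left(-46\right) 66 = -3036$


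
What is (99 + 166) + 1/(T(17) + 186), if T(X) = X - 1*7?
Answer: 51941/196 ≈ 265.00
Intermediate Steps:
T(X) = -7 + X (T(X) = X - 7 = -7 + X)
(99 + 166) + 1/(T(17) + 186) = (99 + 166) + 1/((-7 + 17) + 186) = 265 + 1/(10 + 186) = 265 + 1/196 = 51941/196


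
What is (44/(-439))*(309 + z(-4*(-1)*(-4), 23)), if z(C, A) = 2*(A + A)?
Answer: -17644/439 ≈ -40.191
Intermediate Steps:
z(C, A) = 4*A (z(C, A) = 2*(2*A) = 4*A)
(44/(-439))*(309 + z(-4*(-1)*(-4), 23)) = (44/(-439))*(309 + 4*23) = (44*(-1/439))*(309 + 92) = -44/439*401 = -17644/439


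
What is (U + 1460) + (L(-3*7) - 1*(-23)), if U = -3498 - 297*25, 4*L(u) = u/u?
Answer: -37759/4 ≈ -9439.8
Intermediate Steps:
L(u) = ¼ (L(u) = (u/u)/4 = (¼)*1 = ¼)
U = -10923 (U = -3498 - 7425 = -10923)
(U + 1460) + (L(-3*7) - 1*(-23)) = (-10923 + 1460) + (¼ - 1*(-23)) = -9463 + (¼ + 23) = -9463 + 93/4 = -37759/4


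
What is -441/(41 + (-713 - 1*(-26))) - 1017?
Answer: -656541/646 ≈ -1016.3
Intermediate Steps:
-441/(41 + (-713 - 1*(-26))) - 1017 = -441/(41 + (-713 + 26)) - 1017 = -441/(41 - 687) - 1017 = -441/(-646) - 1017 = -441*(-1/646) - 1017 = 441/646 - 1017 = -656541/646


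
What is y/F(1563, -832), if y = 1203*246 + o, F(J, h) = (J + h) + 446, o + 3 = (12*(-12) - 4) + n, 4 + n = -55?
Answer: 295728/1177 ≈ 251.26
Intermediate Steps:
n = -59 (n = -4 - 55 = -59)
o = -210 (o = -3 + ((12*(-12) - 4) - 59) = -3 + ((-144 - 4) - 59) = -3 + (-148 - 59) = -3 - 207 = -210)
F(J, h) = 446 + J + h
y = 295728 (y = 1203*246 - 210 = 295938 - 210 = 295728)
y/F(1563, -832) = 295728/(446 + 1563 - 832) = 295728/1177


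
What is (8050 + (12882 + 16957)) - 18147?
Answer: 19742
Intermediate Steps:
(8050 + (12882 + 16957)) - 18147 = (8050 + 29839) - 18147 = 37889 - 18147 = 19742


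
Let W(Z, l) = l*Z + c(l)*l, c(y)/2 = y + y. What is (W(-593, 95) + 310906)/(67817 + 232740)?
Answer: 290671/300557 ≈ 0.96711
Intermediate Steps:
c(y) = 4*y (c(y) = 2*(y + y) = 2*(2*y) = 4*y)
W(Z, l) = 4*l² + Z*l (W(Z, l) = l*Z + (4*l)*l = Z*l + 4*l² = 4*l² + Z*l)
(W(-593, 95) + 310906)/(67817 + 232740) = (95*(-593 + 4*95) + 310906)/(67817 + 232740) = (95*(-593 + 380) + 310906)/300557 = (95*(-213) + 310906)*(1/300557) = (-20235 + 310906)*(1/300557) = 290671*(1/300557) = 290671/300557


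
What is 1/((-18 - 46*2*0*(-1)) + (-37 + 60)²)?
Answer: 1/511 ≈ 0.0019569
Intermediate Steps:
1/((-18 - 46*2*0*(-1)) + (-37 + 60)²) = 1/((-18 - 0*(-1)) + 23²) = 1/((-18 - 46*0) + 529) = 1/((-18 + 0) + 529) = 1/(-18 + 529) = 1/511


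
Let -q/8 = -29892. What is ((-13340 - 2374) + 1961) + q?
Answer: 225383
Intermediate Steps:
q = 239136 (q = -8*(-29892) = 239136)
((-13340 - 2374) + 1961) + q = ((-13340 - 2374) + 1961) + 239136 = (-15714 + 1961) + 239136 = -13753 + 239136 = 225383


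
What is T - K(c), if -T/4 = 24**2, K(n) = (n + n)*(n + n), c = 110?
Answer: -50704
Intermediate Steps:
K(n) = 4*n**2 (K(n) = (2*n)*(2*n) = 4*n**2)
T = -2304 (T = -4*24**2 = -4*576 = -2304)
T - K(c) = -2304 - 4*110**2 = -2304 - 4*12100 = -2304 - 1*48400 = -2304 - 48400 = -50704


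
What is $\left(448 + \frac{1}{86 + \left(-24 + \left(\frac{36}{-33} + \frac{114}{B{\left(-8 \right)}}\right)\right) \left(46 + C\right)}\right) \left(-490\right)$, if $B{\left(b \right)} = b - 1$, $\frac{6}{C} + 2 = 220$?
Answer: $- \frac{130435095427}{594184} \approx -2.1952 \cdot 10^{5}$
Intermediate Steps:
$C = \frac{3}{109}$ ($C = \frac{6}{-2 + 220} = \frac{6}{218} = 6 \cdot \frac{1}{218} = \frac{3}{109} \approx 0.027523$)
$B{\left(b \right)} = -1 + b$
$\left(448 + \frac{1}{86 + \left(-24 + \left(\frac{36}{-33} + \frac{114}{B{\left(-8 \right)}}\right)\right) \left(46 + C\right)}\right) \left(-490\right) = \left(448 + \frac{1}{86 + \left(-24 + \left(\frac{36}{-33} + \frac{114}{-1 - 8}\right)\right) \left(46 + \frac{3}{109}\right)}\right) \left(-490\right) = \left(448 + \frac{1}{86 + \left(-24 + \left(36 \left(- \frac{1}{33}\right) + \frac{114}{-9}\right)\right) \frac{5017}{109}}\right) \left(-490\right) = \left(448 + \frac{1}{86 + \left(-24 + \left(- \frac{12}{11} + 114 \left(- \frac{1}{9}\right)\right)\right) \frac{5017}{109}}\right) \left(-490\right) = \left(448 + \frac{1}{86 + \left(-24 - \frac{454}{33}\right) \frac{5017}{109}}\right) \left(-490\right) = \left(448 + \frac{1}{86 - \frac{6251182}{3597}}\right) \left(-490\right) = \left(448 + \frac{1}{- \frac{5941840}{3597}}\right) \left(-490\right) = \left(448 - \frac{3597}{5941840}\right) \left(-490\right) = \frac{2661940723}{5941840} \left(-490\right) = - \frac{130435095427}{594184}$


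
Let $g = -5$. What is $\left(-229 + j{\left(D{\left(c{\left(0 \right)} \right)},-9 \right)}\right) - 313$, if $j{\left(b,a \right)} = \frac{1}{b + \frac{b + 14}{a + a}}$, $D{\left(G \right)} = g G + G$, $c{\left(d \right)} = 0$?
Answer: $- \frac{3803}{7} \approx -543.29$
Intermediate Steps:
$D{\left(G \right)} = - 4 G$ ($D{\left(G \right)} = - 5 G + G = - 4 G$)
$j{\left(b,a \right)} = \frac{1}{b + \frac{14 + b}{2 a}}$
$\left(-229 + j{\left(D{\left(c{\left(0 \right)} \right)},-9 \right)}\right) - 313 = \left(-229 + 2 \left(-9\right) \frac{1}{14 - 0 + 2 \left(-9\right) \left(\left(-4\right) 0\right)}\right) - 313 = \left(-229 + 2 \left(-9\right) \frac{1}{14 + 0 + 2 \left(-9\right) 0}\right) - 313 = \left(-229 + 2 \left(-9\right) \frac{1}{14 + 0 + 0}\right) - 313 = \left(-229 + 2 \left(-9\right) \frac{1}{14}\right) - 313 = \left(-229 - \frac{9}{7}\right) - 313 = - \frac{1612}{7} - 313 = - \frac{3803}{7}$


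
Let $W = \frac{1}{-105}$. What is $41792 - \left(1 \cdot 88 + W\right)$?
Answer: $\frac{4378921}{105} \approx 41704.0$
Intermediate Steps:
$W = - \frac{1}{105} \approx -0.0095238$
$41792 - \left(1 \cdot 88 + W\right) = 41792 - \left(1 \cdot 88 - \frac{1}{105}\right) = 41792 - \left(88 - \frac{1}{105}\right) = 41792 - \frac{9239}{105} = \frac{4378921}{105}$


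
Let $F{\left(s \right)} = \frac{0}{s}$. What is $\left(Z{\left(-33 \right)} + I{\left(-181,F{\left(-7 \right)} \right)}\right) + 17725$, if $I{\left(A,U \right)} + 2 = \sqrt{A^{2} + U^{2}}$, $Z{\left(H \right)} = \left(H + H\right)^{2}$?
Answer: $22260$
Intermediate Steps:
$F{\left(s \right)} = 0$
$Z{\left(H \right)} = 4 H^{2}$ ($Z{\left(H \right)} = \left(2 H\right)^{2} = 4 H^{2}$)
$I{\left(A,U \right)} = -2 + \sqrt{A^{2} + U^{2}}$
$\left(Z{\left(-33 \right)} + I{\left(-181,F{\left(-7 \right)} \right)}\right) + 17725 = \left(4 \left(-33\right)^{2} - \left(2 - \sqrt{\left(-181\right)^{2} + 0^{2}}\right)\right) + 17725 = \left(4 \cdot 1089 - \left(2 - \sqrt{32761 + 0}\right)\right) + 17725 = \left(4356 - \left(2 - \sqrt{32761}\right)\right) + 17725 = \left(4356 + \left(-2 + 181\right)\right) + 17725 = \left(4356 + 179\right) + 17725 = 4535 + 17725 = 22260$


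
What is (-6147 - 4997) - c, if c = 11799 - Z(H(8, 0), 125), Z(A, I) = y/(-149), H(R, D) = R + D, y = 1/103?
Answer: -352106222/15347 ≈ -22943.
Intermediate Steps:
y = 1/103 ≈ 0.0097087
H(R, D) = D + R
Z(A, I) = -1/15347 (Z(A, I) = (1/103)/(-149) = (1/103)*(-1/149) = -1/15347)
c = 181079254/15347 (c = 11799 - 1*(-1/15347) = 11799 + 1/15347 = 181079254/15347 ≈ 11799.)
(-6147 - 4997) - c = (-6147 - 4997) - 1*181079254/15347 = -11144 - 181079254/15347 = -352106222/15347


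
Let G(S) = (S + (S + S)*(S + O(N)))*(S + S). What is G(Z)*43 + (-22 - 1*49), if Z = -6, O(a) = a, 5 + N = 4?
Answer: -40319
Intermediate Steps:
N = -1 (N = -5 + 4 = -1)
G(S) = 2*S*(S + 2*S*(-1 + S)) (G(S) = (S + (S + S)*(S - 1))*(S + S) = (S + (2*S)*(-1 + S))*(2*S) = (S + 2*S*(-1 + S))*(2*S) = 2*S*(S + 2*S*(-1 + S)))
G(Z)*43 + (-22 - 1*49) = ((-6)²*(-2 + 4*(-6)))*43 + (-22 - 1*49) = (36*(-2 - 24))*43 + (-22 - 49) = (36*(-26))*43 - 71 = -936*43 - 71 = -40248 - 71 = -40319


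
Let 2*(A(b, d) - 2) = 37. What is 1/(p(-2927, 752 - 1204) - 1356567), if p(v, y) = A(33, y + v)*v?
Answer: -2/2833141 ≈ -7.0593e-7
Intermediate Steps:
A(b, d) = 41/2 (A(b, d) = 2 + (½)*37 = 2 + 37/2 = 41/2)
p(v, y) = 41*v/2
1/(p(-2927, 752 - 1204) - 1356567) = 1/((41/2)*(-2927) - 1356567) = 1/(-120007/2 - 1356567) = 1/(-2833141/2) = -2/2833141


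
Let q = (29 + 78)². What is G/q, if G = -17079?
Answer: -17079/11449 ≈ -1.4917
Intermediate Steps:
q = 11449 (q = 107² = 11449)
G/q = -17079/11449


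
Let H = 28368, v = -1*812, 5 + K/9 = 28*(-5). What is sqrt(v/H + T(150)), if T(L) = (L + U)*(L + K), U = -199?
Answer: sqrt(79070192789)/1182 ≈ 237.90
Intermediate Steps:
K = -1305 (K = -45 + 9*(28*(-5)) = -45 + 9*(-140) = -45 - 1260 = -1305)
v = -812
T(L) = (-1305 + L)*(-199 + L) (T(L) = (L - 199)*(L - 1305) = (-199 + L)*(-1305 + L) = (-1305 + L)*(-199 + L))
sqrt(v/H + T(150)) = sqrt(-812/28368 + (259695 + 150**2 - 1504*150)) = sqrt(-812*1/28368 + (259695 + 22500 - 225600)) = sqrt(-203/7092 + 56595) = sqrt(401371537/7092) = sqrt(79070192789)/1182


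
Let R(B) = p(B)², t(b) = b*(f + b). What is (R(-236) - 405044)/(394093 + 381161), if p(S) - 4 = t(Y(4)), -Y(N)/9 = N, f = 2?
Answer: 551470/387627 ≈ 1.4227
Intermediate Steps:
Y(N) = -9*N
t(b) = b*(2 + b)
p(S) = 1228 (p(S) = 4 + (-9*4)*(2 - 9*4) = 4 - 36*(2 - 36) = 4 - 36*(-34) = 4 + 1224 = 1228)
R(B) = 1507984 (R(B) = 1228² = 1507984)
(R(-236) - 405044)/(394093 + 381161) = (1507984 - 405044)/(394093 + 381161) = 1102940/775254 = 1102940*(1/775254) = 551470/387627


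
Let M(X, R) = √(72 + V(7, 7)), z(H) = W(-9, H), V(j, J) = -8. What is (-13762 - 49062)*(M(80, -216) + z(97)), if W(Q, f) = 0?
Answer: -502592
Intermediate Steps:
z(H) = 0
M(X, R) = 8 (M(X, R) = √(72 - 8) = √64 = 8)
(-13762 - 49062)*(M(80, -216) + z(97)) = (-13762 - 49062)*(8 + 0) = -62824*8 = -502592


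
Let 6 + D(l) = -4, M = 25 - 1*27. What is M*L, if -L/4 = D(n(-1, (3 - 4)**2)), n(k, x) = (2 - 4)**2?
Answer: -80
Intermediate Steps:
M = -2 (M = 25 - 27 = -2)
n(k, x) = 4 (n(k, x) = (-2)**2 = 4)
D(l) = -10 (D(l) = -6 - 4 = -10)
L = 40 (L = -4*(-10) = 40)
M*L = -2*40 = -80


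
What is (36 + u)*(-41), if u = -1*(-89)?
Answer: -5125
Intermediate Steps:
u = 89
(36 + u)*(-41) = (36 + 89)*(-41) = 125*(-41) = -5125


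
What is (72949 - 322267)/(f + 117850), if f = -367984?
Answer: 41553/41689 ≈ 0.99674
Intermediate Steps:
(72949 - 322267)/(f + 117850) = (72949 - 322267)/(-367984 + 117850) = -249318/(-250134) = -249318*(-1/250134) = 41553/41689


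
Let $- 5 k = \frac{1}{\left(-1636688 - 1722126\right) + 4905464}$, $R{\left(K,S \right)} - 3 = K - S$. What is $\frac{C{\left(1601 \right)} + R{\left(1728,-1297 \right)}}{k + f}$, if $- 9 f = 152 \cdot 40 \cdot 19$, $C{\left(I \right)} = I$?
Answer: $- \frac{35797214250}{99260560001} \approx -0.36064$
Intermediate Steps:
$R{\left(K,S \right)} = 3 + K - S$ ($R{\left(K,S \right)} = 3 + \left(K - S\right) = 3 + K - S$)
$f = - \frac{115520}{9}$ ($f = - \frac{152 \cdot 40 \cdot 19}{9} = - \frac{6080 \cdot 19}{9} = \left(- \frac{1}{9}\right) 115520 = - \frac{115520}{9} \approx -12836.0$)
$k = - \frac{1}{7733250}$ ($k = - \frac{1}{5 \left(\left(-1636688 - 1722126\right) + 4905464\right)} = - \frac{1}{5 \left(-3358814 + 4905464\right)} = - \frac{1}{5 \cdot 1546650} = \left(- \frac{1}{5}\right) \frac{1}{1546650} = - \frac{1}{7733250} \approx -1.2931 \cdot 10^{-7}$)
$\frac{C{\left(1601 \right)} + R{\left(1728,-1297 \right)}}{k + f} = \frac{1601 + \left(3 + 1728 - -1297\right)}{- \frac{1}{7733250} - \frac{115520}{9}} = \frac{1601 + \left(3 + 1728 + 1297\right)}{- \frac{99260560001}{7733250}} = \left(1601 + 3028\right) \left(- \frac{7733250}{99260560001}\right) = 4629 \left(- \frac{7733250}{99260560001}\right) = - \frac{35797214250}{99260560001}$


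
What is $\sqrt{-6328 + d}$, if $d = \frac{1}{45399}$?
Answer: $\frac{i \sqrt{13042445858529}}{45399} \approx 79.549 i$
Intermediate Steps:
$d = \frac{1}{45399} \approx 2.2027 \cdot 10^{-5}$
$\sqrt{-6328 + d} = \sqrt{-6328 + \frac{1}{45399}} = \sqrt{- \frac{287284871}{45399}} = \frac{i \sqrt{13042445858529}}{45399}$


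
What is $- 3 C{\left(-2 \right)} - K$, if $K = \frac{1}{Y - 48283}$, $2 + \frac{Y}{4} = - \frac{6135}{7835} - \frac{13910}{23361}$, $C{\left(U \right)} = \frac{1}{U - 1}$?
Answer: $\frac{136000920944}{135998105045} \approx 1.0$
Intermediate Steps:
$C{\left(U \right)} = \frac{1}{-1 + U}$
$Y = - \frac{38053628}{2815899}$ ($Y = -8 + 4 \left(- \frac{6135}{7835} - \frac{13910}{23361}\right) = -8 + 4 \left(\left(-6135\right) \frac{1}{7835} - \frac{1070}{1797}\right) = -8 + 4 \left(- \frac{1227}{1567} - \frac{1070}{1797}\right) = -8 + 4 \left(- \frac{3881609}{2815899}\right) = -8 - \frac{15526436}{2815899} = - \frac{38053628}{2815899} \approx -13.514$)
$K = - \frac{2815899}{135998105045}$ ($K = \frac{1}{- \frac{38053628}{2815899} - 48283} = \frac{1}{- \frac{135998105045}{2815899}} = - \frac{2815899}{135998105045} \approx -2.0705 \cdot 10^{-5}$)
$- 3 C{\left(-2 \right)} - K = - \frac{3}{-1 - 2} - - \frac{2815899}{135998105045} = - \frac{3}{-3} + \frac{2815899}{135998105045} = \left(-3\right) \left(- \frac{1}{3}\right) + \frac{2815899}{135998105045} = 1 + \frac{2815899}{135998105045} = \frac{136000920944}{135998105045}$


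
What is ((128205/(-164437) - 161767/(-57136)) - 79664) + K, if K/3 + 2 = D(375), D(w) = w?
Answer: -105418913973163/1342181776 ≈ -78543.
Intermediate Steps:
K = 1119 (K = -6 + 3*375 = -6 + 1125 = 1119)
((128205/(-164437) - 161767/(-57136)) - 79664) + K = ((128205/(-164437) - 161767/(-57136)) - 79664) + 1119 = ((128205*(-1/164437) - 161767*(-1/57136)) - 79664) + 1119 = ((-18315/23491 + 161767/57136) - 79664) + 1119 = (2753622757/1342181776 - 79664) + 1119 = -106920815380507/1342181776 + 1119 = -105418913973163/1342181776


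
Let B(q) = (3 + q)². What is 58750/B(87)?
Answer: 1175/162 ≈ 7.2531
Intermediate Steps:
58750/B(87) = 58750/((3 + 87)²) = 58750/(90²) = 58750/8100 = 58750*(1/8100) = 1175/162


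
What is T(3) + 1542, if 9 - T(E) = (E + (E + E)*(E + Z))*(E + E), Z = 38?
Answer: 57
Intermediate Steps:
T(E) = 9 - 2*E*(E + 2*E*(38 + E)) (T(E) = 9 - (E + (E + E)*(E + 38))*(E + E) = 9 - (E + (2*E)*(38 + E))*2*E = 9 - (E + 2*E*(38 + E))*2*E = 9 - 2*E*(E + 2*E*(38 + E)))
T(3) + 1542 = (9 - 154*3² - 4*3³) + 1542 = (9 - 154*9 - 4*27) + 1542 = (9 - 1386 - 108) + 1542 = -1485 + 1542 = 57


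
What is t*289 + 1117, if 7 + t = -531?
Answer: -154365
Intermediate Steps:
t = -538 (t = -7 - 531 = -538)
t*289 + 1117 = -538*289 + 1117 = -155482 + 1117 = -154365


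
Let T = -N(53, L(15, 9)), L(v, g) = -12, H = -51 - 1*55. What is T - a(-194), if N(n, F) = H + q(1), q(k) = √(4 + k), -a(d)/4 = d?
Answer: -670 - √5 ≈ -672.24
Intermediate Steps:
a(d) = -4*d
H = -106 (H = -51 - 55 = -106)
N(n, F) = -106 + √5 (N(n, F) = -106 + √(4 + 1) = -106 + √5)
T = 106 - √5 (T = -(-106 + √5) = 106 - √5 ≈ 103.76)
T - a(-194) = (106 - √5) - (-4)*(-194) = (106 - √5) - 1*776 = (106 - √5) - 776 = -670 - √5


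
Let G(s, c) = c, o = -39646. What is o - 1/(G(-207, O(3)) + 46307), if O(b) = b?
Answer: -1836006261/46310 ≈ -39646.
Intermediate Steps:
o - 1/(G(-207, O(3)) + 46307) = -39646 - 1/(3 + 46307) = -39646 - 1/46310 = -1836006261/46310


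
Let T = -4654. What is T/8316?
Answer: -2327/4158 ≈ -0.55964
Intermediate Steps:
T/8316 = -4654/8316 = -4654*1/8316 = -2327/4158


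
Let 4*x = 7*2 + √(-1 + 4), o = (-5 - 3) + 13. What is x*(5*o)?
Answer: 175/2 + 25*√3/4 ≈ 98.325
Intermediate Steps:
o = 5 (o = -8 + 13 = 5)
x = 7/2 + √3/4 (x = (7*2 + √(-1 + 4))/4 = (14 + √3)/4 = 7/2 + √3/4 ≈ 3.9330)
x*(5*o) = (7/2 + √3/4)*(5*5) = (7/2 + √3/4)*25 = 175/2 + 25*√3/4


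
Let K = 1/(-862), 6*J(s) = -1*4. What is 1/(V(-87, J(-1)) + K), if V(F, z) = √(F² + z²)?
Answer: 7758/50619872491 + 55728300*√109/50619872491 ≈ 0.011494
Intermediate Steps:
J(s) = -⅔ (J(s) = (-1*4)/6 = (⅙)*(-4) = -⅔)
K = -1/862 ≈ -0.0011601
1/(V(-87, J(-1)) + K) = 1/(√((-87)² + (-⅔)²) - 1/862) = 1/(√(7569 + 4/9) - 1/862) = 1/(√(68125/9) - 1/862) = 1/(25*√109/3 - 1/862) = 1/(-1/862 + 25*√109/3)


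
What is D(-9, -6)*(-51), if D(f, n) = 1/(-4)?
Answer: 51/4 ≈ 12.750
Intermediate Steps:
D(f, n) = -¼
D(-9, -6)*(-51) = -¼*(-51) = 51/4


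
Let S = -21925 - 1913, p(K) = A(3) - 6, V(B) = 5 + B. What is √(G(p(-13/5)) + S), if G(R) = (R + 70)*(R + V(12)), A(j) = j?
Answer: 10*I*√229 ≈ 151.33*I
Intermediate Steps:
p(K) = -3 (p(K) = 3 - 6 = -3)
S = -23838
G(R) = (17 + R)*(70 + R) (G(R) = (R + 70)*(R + (5 + 12)) = (70 + R)*(R + 17) = (70 + R)*(17 + R) = (17 + R)*(70 + R))
√(G(p(-13/5)) + S) = √((1190 + (-3)² + 87*(-3)) - 23838) = √((1190 + 9 - 261) - 23838) = √(938 - 23838) = √(-22900) = 10*I*√229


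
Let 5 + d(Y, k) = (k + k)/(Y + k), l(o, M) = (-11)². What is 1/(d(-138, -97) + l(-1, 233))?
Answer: 235/27454 ≈ 0.0085598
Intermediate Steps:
l(o, M) = 121
d(Y, k) = -5 + 2*k/(Y + k) (d(Y, k) = -5 + (k + k)/(Y + k) = -5 + (2*k)/(Y + k) = -5 + 2*k/(Y + k))
1/(d(-138, -97) + l(-1, 233)) = 1/((-5*(-138) - 3*(-97))/(-138 - 97) + 121) = 1/((690 + 291)/(-235) + 121) = 1/(-1/235*981 + 121) = 1/(-981/235 + 121) = 1/(27454/235) = 235/27454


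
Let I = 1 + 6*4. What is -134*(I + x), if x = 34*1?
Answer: -7906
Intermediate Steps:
x = 34
I = 25 (I = 1 + 24 = 25)
-134*(I + x) = -134*(25 + 34) = -134*59 = -7906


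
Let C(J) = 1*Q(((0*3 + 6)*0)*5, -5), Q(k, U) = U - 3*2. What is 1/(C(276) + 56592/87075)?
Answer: -3225/33379 ≈ -0.096618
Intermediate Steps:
Q(k, U) = -6 + U (Q(k, U) = U - 6 = -6 + U)
C(J) = -11 (C(J) = 1*(-6 - 5) = 1*(-11) = -11)
1/(C(276) + 56592/87075) = 1/(-11 + 56592/87075) = 1/(-11 + 56592*(1/87075)) = 1/(-11 + 2096/3225) = 1/(-33379/3225) = -3225/33379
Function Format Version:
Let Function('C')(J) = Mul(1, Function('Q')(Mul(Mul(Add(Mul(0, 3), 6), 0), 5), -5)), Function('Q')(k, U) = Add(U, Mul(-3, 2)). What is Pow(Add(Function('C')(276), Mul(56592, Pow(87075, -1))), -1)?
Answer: Rational(-3225, 33379) ≈ -0.096618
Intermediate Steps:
Function('Q')(k, U) = Add(-6, U) (Function('Q')(k, U) = Add(U, -6) = Add(-6, U))
Function('C')(J) = -11 (Function('C')(J) = Mul(1, Add(-6, -5)) = Mul(1, -11) = -11)
Pow(Add(Function('C')(276), Mul(56592, Pow(87075, -1))), -1) = Pow(Add(-11, Mul(56592, Pow(87075, -1))), -1) = Pow(Add(-11, Mul(56592, Rational(1, 87075))), -1) = Pow(Add(-11, Rational(2096, 3225)), -1) = Pow(Rational(-33379, 3225), -1) = Rational(-3225, 33379)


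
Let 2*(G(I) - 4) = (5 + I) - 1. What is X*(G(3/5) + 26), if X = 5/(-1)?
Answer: -323/2 ≈ -161.50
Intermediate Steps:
X = -5 (X = 5*(-1) = -5)
G(I) = 6 + I/2 (G(I) = 4 + ((5 + I) - 1)/2 = 4 + (4 + I)/2 = 4 + (2 + I/2) = 6 + I/2)
X*(G(3/5) + 26) = -5*((6 + (3/5)/2) + 26) = -5*((6 + (3*(⅕))/2) + 26) = -5*((6 + (½)*(⅗)) + 26) = -5*((6 + 3/10) + 26) = -5*(63/10 + 26) = -5*323/10 = -323/2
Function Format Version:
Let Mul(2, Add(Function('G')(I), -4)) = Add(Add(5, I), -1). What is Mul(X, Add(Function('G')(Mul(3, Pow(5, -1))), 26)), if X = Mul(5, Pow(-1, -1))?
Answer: Rational(-323, 2) ≈ -161.50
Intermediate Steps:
X = -5 (X = Mul(5, -1) = -5)
Function('G')(I) = Add(6, Mul(Rational(1, 2), I)) (Function('G')(I) = Add(4, Mul(Rational(1, 2), Add(Add(5, I), -1))) = Add(4, Mul(Rational(1, 2), Add(4, I))) = Add(4, Add(2, Mul(Rational(1, 2), I))) = Add(6, Mul(Rational(1, 2), I)))
Mul(X, Add(Function('G')(Mul(3, Pow(5, -1))), 26)) = Mul(-5, Add(Add(6, Mul(Rational(1, 2), Mul(3, Pow(5, -1)))), 26)) = Mul(-5, Add(Add(6, Mul(Rational(1, 2), Mul(3, Rational(1, 5)))), 26)) = Mul(-5, Add(Add(6, Mul(Rational(1, 2), Rational(3, 5))), 26)) = Mul(-5, Add(Add(6, Rational(3, 10)), 26)) = Mul(-5, Add(Rational(63, 10), 26)) = Mul(-5, Rational(323, 10)) = Rational(-323, 2)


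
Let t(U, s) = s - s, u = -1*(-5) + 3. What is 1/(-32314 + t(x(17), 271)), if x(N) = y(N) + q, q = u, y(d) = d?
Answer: -1/32314 ≈ -3.0946e-5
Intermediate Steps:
u = 8 (u = 5 + 3 = 8)
q = 8
x(N) = 8 + N (x(N) = N + 8 = 8 + N)
t(U, s) = 0
1/(-32314 + t(x(17), 271)) = 1/(-32314 + 0) = 1/(-32314) = -1/32314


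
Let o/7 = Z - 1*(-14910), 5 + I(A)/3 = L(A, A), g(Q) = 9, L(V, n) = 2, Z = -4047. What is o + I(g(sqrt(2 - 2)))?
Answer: 76032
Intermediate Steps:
I(A) = -9 (I(A) = -15 + 3*2 = -15 + 6 = -9)
o = 76041 (o = 7*(-4047 - 1*(-14910)) = 7*(-4047 + 14910) = 7*10863 = 76041)
o + I(g(sqrt(2 - 2))) = 76041 - 9 = 76032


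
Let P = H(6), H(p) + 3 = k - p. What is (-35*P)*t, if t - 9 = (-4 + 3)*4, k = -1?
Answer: 1750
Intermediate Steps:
H(p) = -4 - p (H(p) = -3 + (-1 - p) = -4 - p)
P = -10 (P = -4 - 1*6 = -4 - 6 = -10)
t = 5 (t = 9 + (-4 + 3)*4 = 9 - 1*4 = 9 - 4 = 5)
(-35*P)*t = -35*(-10)*5 = 350*5 = 1750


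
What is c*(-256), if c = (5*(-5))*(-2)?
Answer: -12800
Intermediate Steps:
c = 50 (c = -25*(-2) = 50)
c*(-256) = 50*(-256) = -12800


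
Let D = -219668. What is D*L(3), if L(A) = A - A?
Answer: 0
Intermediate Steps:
L(A) = 0
D*L(3) = -219668*0 = 0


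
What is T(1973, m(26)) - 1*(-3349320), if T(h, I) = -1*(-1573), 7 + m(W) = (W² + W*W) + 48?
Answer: 3350893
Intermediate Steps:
m(W) = 41 + 2*W² (m(W) = -7 + ((W² + W*W) + 48) = -7 + ((W² + W²) + 48) = -7 + (2*W² + 48) = -7 + (48 + 2*W²) = 41 + 2*W²)
T(h, I) = 1573
T(1973, m(26)) - 1*(-3349320) = 1573 - 1*(-3349320) = 1573 + 3349320 = 3350893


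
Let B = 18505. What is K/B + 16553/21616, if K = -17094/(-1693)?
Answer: 518957861549/677206907440 ≈ 0.76632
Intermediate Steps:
K = 17094/1693 (K = -17094*(-1/1693) = 17094/1693 ≈ 10.097)
K/B + 16553/21616 = (17094/1693)/18505 + 16553/21616 = (17094/1693)*(1/18505) + 16553*(1/21616) = 17094/31328965 + 16553/21616 = 518957861549/677206907440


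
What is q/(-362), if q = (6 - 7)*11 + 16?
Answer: -5/362 ≈ -0.013812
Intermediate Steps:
q = 5 (q = -1*11 + 16 = -11 + 16 = 5)
q/(-362) = 5/(-362) = 5*(-1/362) = -5/362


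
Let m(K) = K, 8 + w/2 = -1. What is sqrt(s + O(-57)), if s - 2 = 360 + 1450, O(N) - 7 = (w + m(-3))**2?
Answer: 2*sqrt(565) ≈ 47.539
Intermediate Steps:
w = -18 (w = -16 + 2*(-1) = -16 - 2 = -18)
O(N) = 448 (O(N) = 7 + (-18 - 3)**2 = 7 + (-21)**2 = 7 + 441 = 448)
s = 1812 (s = 2 + (360 + 1450) = 2 + 1810 = 1812)
sqrt(s + O(-57)) = sqrt(1812 + 448) = sqrt(2260) = 2*sqrt(565)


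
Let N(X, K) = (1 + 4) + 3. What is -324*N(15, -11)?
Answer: -2592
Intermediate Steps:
N(X, K) = 8 (N(X, K) = 5 + 3 = 8)
-324*N(15, -11) = -324*8 = -2592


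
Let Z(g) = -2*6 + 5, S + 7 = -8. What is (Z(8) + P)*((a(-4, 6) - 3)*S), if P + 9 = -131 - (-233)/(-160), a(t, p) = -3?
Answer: -213777/16 ≈ -13361.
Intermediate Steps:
S = -15 (S = -7 - 8 = -15)
Z(g) = -7 (Z(g) = -12 + 5 = -7)
P = -22633/160 (P = -9 + (-131 - (-233)/(-160)) = -9 + (-131 - (-233)*(-1)/160) = -9 + (-131 - 1*233/160) = -9 + (-131 - 233/160) = -9 - 21193/160 = -22633/160 ≈ -141.46)
(Z(8) + P)*((a(-4, 6) - 3)*S) = (-7 - 22633/160)*((-3 - 3)*(-15)) = -(-71259)*(-15)/80 = -23753/160*90 = -213777/16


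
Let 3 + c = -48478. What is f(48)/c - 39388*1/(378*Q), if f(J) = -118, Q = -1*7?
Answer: 954940928/64140363 ≈ 14.888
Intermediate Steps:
c = -48481 (c = -3 - 48478 = -48481)
Q = -7
f(48)/c - 39388*1/(378*Q) = -118/(-48481) - 39388/((27*(-1*(-7)))*(-14)) = -118*(-1/48481) - 39388/((27*7)*(-14)) = 118/48481 - 39388/(189*(-14)) = 118/48481 - 39388/(-2646) = 118/48481 - 39388*(-1/2646) = 118/48481 + 19694/1323 = 954940928/64140363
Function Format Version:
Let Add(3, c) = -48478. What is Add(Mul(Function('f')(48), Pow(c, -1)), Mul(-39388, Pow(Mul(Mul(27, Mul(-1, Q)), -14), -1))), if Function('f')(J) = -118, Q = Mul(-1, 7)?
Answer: Rational(954940928, 64140363) ≈ 14.888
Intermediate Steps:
c = -48481 (c = Add(-3, -48478) = -48481)
Q = -7
Add(Mul(Function('f')(48), Pow(c, -1)), Mul(-39388, Pow(Mul(Mul(27, Mul(-1, Q)), -14), -1))) = Add(Mul(-118, Pow(-48481, -1)), Mul(-39388, Pow(Mul(Mul(27, Mul(-1, -7)), -14), -1))) = Add(Mul(-118, Rational(-1, 48481)), Mul(-39388, Pow(Mul(Mul(27, 7), -14), -1))) = Add(Rational(118, 48481), Mul(-39388, Pow(Mul(189, -14), -1))) = Add(Rational(118, 48481), Mul(-39388, Pow(-2646, -1))) = Add(Rational(118, 48481), Mul(-39388, Rational(-1, 2646))) = Add(Rational(118, 48481), Rational(19694, 1323)) = Rational(954940928, 64140363)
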